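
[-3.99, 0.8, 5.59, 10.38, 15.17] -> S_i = -3.99 + 4.79*i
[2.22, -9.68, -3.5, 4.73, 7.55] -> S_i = Random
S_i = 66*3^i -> [66, 198, 594, 1782, 5346]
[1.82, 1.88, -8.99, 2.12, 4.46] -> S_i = Random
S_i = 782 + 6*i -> [782, 788, 794, 800, 806]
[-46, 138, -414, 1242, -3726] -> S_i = -46*-3^i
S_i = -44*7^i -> [-44, -308, -2156, -15092, -105644]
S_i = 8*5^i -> [8, 40, 200, 1000, 5000]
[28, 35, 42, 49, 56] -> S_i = 28 + 7*i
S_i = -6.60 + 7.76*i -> [-6.6, 1.16, 8.92, 16.68, 24.44]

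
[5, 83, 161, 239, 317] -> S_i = 5 + 78*i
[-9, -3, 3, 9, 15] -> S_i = -9 + 6*i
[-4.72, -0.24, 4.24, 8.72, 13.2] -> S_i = -4.72 + 4.48*i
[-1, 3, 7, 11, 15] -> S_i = -1 + 4*i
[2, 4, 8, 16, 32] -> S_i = 2*2^i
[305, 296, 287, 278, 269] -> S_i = 305 + -9*i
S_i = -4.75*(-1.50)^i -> [-4.75, 7.12, -10.69, 16.03, -24.05]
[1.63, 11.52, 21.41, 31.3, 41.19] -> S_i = 1.63 + 9.89*i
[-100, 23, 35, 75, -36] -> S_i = Random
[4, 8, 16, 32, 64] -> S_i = 4*2^i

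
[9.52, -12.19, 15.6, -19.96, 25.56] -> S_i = 9.52*(-1.28)^i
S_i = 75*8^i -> [75, 600, 4800, 38400, 307200]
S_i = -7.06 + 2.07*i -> [-7.06, -4.99, -2.92, -0.85, 1.22]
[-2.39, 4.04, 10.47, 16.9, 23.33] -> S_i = -2.39 + 6.43*i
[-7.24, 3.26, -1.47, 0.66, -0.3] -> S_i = -7.24*(-0.45)^i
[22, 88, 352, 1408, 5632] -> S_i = 22*4^i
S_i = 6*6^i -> [6, 36, 216, 1296, 7776]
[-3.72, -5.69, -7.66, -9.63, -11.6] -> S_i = -3.72 + -1.97*i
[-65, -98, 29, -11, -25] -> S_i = Random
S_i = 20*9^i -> [20, 180, 1620, 14580, 131220]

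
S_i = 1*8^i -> [1, 8, 64, 512, 4096]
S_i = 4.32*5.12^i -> [4.32, 22.12, 113.25, 579.82, 2968.68]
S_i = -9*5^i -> [-9, -45, -225, -1125, -5625]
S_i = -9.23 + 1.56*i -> [-9.23, -7.67, -6.11, -4.55, -2.99]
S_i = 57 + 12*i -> [57, 69, 81, 93, 105]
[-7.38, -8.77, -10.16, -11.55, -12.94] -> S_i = -7.38 + -1.39*i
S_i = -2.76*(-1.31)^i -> [-2.76, 3.62, -4.74, 6.2, -8.13]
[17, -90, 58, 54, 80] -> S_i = Random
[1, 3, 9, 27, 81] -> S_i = 1*3^i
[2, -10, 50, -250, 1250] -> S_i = 2*-5^i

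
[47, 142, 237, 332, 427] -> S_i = 47 + 95*i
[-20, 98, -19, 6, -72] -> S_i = Random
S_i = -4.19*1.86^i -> [-4.19, -7.79, -14.5, -26.96, -50.15]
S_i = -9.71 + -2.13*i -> [-9.71, -11.84, -13.97, -16.1, -18.23]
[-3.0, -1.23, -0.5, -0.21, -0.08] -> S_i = -3.00*0.41^i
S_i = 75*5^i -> [75, 375, 1875, 9375, 46875]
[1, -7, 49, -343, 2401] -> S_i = 1*-7^i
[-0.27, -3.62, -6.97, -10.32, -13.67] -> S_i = -0.27 + -3.35*i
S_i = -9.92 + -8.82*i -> [-9.92, -18.74, -27.56, -36.38, -45.2]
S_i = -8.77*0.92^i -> [-8.77, -8.07, -7.42, -6.83, -6.28]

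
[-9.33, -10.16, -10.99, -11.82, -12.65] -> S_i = -9.33 + -0.83*i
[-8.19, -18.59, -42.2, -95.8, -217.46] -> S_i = -8.19*2.27^i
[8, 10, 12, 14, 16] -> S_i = 8 + 2*i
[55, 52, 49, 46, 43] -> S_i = 55 + -3*i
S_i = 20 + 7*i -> [20, 27, 34, 41, 48]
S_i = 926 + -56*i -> [926, 870, 814, 758, 702]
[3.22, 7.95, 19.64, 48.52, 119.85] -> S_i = 3.22*2.47^i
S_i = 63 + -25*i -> [63, 38, 13, -12, -37]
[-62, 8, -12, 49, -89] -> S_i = Random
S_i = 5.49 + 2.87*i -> [5.49, 8.36, 11.23, 14.1, 16.97]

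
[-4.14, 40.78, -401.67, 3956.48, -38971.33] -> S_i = -4.14*(-9.85)^i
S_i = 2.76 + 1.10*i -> [2.76, 3.86, 4.96, 6.06, 7.16]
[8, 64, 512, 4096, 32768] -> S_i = 8*8^i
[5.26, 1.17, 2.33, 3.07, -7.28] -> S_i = Random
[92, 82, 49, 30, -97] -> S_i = Random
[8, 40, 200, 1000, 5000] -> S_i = 8*5^i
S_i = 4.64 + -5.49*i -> [4.64, -0.85, -6.34, -11.83, -17.32]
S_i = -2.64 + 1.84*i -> [-2.64, -0.8, 1.04, 2.88, 4.72]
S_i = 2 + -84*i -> [2, -82, -166, -250, -334]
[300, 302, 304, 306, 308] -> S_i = 300 + 2*i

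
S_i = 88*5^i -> [88, 440, 2200, 11000, 55000]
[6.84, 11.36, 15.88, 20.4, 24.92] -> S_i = 6.84 + 4.52*i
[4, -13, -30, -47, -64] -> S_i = 4 + -17*i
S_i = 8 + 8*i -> [8, 16, 24, 32, 40]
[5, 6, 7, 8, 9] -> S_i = 5 + 1*i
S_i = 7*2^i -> [7, 14, 28, 56, 112]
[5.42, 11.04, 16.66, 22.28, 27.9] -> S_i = 5.42 + 5.62*i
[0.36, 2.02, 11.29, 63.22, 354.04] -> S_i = 0.36*5.60^i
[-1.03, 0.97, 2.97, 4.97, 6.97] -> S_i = -1.03 + 2.00*i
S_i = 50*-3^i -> [50, -150, 450, -1350, 4050]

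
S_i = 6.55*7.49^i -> [6.55, 49.06, 367.46, 2752.24, 20614.3]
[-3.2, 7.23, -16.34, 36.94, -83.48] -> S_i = -3.20*(-2.26)^i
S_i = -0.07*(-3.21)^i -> [-0.07, 0.22, -0.72, 2.32, -7.43]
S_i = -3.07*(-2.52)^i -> [-3.07, 7.74, -19.5, 49.13, -123.81]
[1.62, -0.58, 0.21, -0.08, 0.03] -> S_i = 1.62*(-0.36)^i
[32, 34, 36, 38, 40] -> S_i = 32 + 2*i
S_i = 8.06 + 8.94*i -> [8.06, 17.0, 25.94, 34.88, 43.82]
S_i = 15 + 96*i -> [15, 111, 207, 303, 399]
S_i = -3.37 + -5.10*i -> [-3.37, -8.47, -13.57, -18.67, -23.77]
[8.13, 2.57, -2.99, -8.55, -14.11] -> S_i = 8.13 + -5.56*i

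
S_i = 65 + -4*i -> [65, 61, 57, 53, 49]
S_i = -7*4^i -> [-7, -28, -112, -448, -1792]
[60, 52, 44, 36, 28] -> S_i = 60 + -8*i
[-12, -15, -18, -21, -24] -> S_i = -12 + -3*i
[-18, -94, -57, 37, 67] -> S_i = Random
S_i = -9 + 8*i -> [-9, -1, 7, 15, 23]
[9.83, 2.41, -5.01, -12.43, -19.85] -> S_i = 9.83 + -7.42*i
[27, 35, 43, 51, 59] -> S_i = 27 + 8*i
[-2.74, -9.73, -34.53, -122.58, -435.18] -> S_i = -2.74*3.55^i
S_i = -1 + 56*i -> [-1, 55, 111, 167, 223]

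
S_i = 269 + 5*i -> [269, 274, 279, 284, 289]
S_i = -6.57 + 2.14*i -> [-6.57, -4.43, -2.29, -0.15, 1.99]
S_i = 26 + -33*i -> [26, -7, -40, -73, -106]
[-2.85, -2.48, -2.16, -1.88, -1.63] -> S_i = -2.85*0.87^i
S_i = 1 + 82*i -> [1, 83, 165, 247, 329]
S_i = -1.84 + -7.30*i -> [-1.84, -9.14, -16.44, -23.74, -31.04]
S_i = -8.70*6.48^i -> [-8.7, -56.38, -365.32, -2367.25, -15339.79]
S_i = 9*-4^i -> [9, -36, 144, -576, 2304]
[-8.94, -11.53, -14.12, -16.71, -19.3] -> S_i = -8.94 + -2.59*i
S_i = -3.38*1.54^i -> [-3.38, -5.21, -8.02, -12.34, -19.01]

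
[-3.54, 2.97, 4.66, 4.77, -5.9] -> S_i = Random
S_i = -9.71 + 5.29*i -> [-9.71, -4.42, 0.87, 6.16, 11.45]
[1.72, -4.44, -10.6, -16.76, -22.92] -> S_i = 1.72 + -6.16*i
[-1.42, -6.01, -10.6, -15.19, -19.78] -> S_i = -1.42 + -4.59*i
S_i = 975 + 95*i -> [975, 1070, 1165, 1260, 1355]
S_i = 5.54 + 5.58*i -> [5.54, 11.12, 16.7, 22.28, 27.86]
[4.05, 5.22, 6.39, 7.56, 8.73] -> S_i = 4.05 + 1.17*i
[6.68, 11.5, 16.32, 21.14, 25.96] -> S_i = 6.68 + 4.82*i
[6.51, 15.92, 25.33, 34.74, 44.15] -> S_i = 6.51 + 9.41*i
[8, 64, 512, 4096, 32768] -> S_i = 8*8^i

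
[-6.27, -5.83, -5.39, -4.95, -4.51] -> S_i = -6.27 + 0.44*i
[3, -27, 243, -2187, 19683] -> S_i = 3*-9^i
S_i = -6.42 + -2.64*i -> [-6.42, -9.06, -11.7, -14.34, -16.98]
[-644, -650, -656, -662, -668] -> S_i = -644 + -6*i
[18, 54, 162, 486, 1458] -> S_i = 18*3^i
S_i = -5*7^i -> [-5, -35, -245, -1715, -12005]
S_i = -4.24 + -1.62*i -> [-4.24, -5.86, -7.48, -9.1, -10.72]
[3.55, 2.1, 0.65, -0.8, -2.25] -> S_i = 3.55 + -1.45*i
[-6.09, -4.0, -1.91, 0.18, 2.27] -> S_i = -6.09 + 2.09*i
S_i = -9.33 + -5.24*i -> [-9.33, -14.57, -19.81, -25.05, -30.29]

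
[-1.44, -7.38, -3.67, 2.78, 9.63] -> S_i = Random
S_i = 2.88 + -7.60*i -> [2.88, -4.72, -12.32, -19.92, -27.52]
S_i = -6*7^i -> [-6, -42, -294, -2058, -14406]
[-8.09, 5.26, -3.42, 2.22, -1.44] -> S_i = -8.09*(-0.65)^i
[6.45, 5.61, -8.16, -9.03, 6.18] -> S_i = Random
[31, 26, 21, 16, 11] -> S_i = 31 + -5*i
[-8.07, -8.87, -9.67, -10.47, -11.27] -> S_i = -8.07 + -0.80*i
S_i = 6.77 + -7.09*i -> [6.77, -0.32, -7.41, -14.5, -21.59]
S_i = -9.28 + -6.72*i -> [-9.28, -16.0, -22.72, -29.44, -36.16]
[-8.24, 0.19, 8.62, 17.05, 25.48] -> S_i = -8.24 + 8.43*i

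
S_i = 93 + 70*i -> [93, 163, 233, 303, 373]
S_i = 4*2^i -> [4, 8, 16, 32, 64]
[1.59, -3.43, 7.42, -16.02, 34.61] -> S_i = 1.59*(-2.16)^i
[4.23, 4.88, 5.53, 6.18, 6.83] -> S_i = 4.23 + 0.65*i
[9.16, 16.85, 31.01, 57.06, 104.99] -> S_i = 9.16*1.84^i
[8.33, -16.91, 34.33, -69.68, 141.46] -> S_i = 8.33*(-2.03)^i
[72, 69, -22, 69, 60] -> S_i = Random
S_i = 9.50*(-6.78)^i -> [9.5, -64.41, 436.7, -2960.82, 20074.39]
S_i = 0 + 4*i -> [0, 4, 8, 12, 16]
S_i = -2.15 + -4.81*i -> [-2.15, -6.96, -11.77, -16.58, -21.39]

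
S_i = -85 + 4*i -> [-85, -81, -77, -73, -69]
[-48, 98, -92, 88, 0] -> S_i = Random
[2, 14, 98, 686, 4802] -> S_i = 2*7^i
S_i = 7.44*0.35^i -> [7.44, 2.6, 0.91, 0.32, 0.11]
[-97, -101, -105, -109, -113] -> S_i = -97 + -4*i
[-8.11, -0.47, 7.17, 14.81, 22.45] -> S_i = -8.11 + 7.64*i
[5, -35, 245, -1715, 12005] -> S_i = 5*-7^i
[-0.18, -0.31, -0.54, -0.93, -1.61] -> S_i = -0.18*1.73^i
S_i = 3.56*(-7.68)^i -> [3.56, -27.34, 209.98, -1612.63, 12384.97]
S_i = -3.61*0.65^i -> [-3.61, -2.35, -1.53, -0.99, -0.64]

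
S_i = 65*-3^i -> [65, -195, 585, -1755, 5265]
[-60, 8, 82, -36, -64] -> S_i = Random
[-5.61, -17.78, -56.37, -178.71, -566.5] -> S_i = -5.61*3.17^i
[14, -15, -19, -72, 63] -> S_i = Random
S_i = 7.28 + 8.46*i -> [7.28, 15.74, 24.2, 32.66, 41.12]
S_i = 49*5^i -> [49, 245, 1225, 6125, 30625]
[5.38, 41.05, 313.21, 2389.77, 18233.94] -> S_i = 5.38*7.63^i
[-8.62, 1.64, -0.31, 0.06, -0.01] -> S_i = -8.62*(-0.19)^i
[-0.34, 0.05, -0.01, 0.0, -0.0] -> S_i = -0.34*(-0.16)^i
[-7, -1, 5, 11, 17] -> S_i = -7 + 6*i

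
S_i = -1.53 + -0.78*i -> [-1.53, -2.31, -3.09, -3.87, -4.65]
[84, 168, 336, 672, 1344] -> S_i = 84*2^i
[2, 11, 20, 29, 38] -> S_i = 2 + 9*i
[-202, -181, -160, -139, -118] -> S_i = -202 + 21*i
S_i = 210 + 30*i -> [210, 240, 270, 300, 330]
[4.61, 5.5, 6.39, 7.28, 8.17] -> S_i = 4.61 + 0.89*i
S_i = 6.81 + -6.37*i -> [6.81, 0.44, -5.93, -12.3, -18.67]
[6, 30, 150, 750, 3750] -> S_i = 6*5^i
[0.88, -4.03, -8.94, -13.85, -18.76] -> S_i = 0.88 + -4.91*i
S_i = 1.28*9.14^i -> [1.28, 11.7, 106.93, 977.35, 8932.95]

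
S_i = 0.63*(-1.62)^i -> [0.63, -1.02, 1.65, -2.68, 4.34]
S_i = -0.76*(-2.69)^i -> [-0.76, 2.04, -5.5, 14.79, -39.79]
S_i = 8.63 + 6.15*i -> [8.63, 14.78, 20.93, 27.08, 33.23]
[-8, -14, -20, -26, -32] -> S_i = -8 + -6*i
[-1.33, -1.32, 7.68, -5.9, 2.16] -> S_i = Random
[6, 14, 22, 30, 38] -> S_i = 6 + 8*i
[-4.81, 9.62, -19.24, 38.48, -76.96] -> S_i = -4.81*(-2.00)^i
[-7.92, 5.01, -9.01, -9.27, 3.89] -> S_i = Random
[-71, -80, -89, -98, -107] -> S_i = -71 + -9*i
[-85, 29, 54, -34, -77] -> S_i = Random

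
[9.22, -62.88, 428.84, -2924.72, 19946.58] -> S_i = 9.22*(-6.82)^i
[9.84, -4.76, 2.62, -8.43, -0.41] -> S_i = Random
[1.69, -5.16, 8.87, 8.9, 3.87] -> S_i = Random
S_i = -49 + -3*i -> [-49, -52, -55, -58, -61]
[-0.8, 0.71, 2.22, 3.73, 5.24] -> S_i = -0.80 + 1.51*i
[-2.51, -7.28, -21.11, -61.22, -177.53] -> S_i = -2.51*2.90^i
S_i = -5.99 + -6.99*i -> [-5.99, -12.98, -19.97, -26.96, -33.95]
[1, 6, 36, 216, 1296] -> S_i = 1*6^i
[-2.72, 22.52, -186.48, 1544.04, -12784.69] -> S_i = -2.72*(-8.28)^i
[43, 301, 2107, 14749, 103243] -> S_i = 43*7^i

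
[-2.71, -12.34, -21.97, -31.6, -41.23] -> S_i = -2.71 + -9.63*i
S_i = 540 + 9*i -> [540, 549, 558, 567, 576]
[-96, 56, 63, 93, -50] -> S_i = Random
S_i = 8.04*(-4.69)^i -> [8.04, -37.71, 176.85, -829.42, 3889.98]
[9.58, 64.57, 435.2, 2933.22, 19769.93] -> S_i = 9.58*6.74^i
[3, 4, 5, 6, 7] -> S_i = 3 + 1*i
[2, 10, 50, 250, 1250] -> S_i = 2*5^i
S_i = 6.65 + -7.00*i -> [6.65, -0.35, -7.35, -14.35, -21.35]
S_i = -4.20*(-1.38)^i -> [-4.2, 5.8, -8.0, 11.04, -15.23]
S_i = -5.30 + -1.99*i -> [-5.3, -7.29, -9.28, -11.27, -13.26]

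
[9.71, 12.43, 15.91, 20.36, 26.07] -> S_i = 9.71*1.28^i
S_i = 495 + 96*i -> [495, 591, 687, 783, 879]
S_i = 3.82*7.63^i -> [3.82, 29.15, 222.39, 1696.82, 12946.77]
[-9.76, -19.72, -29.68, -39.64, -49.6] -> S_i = -9.76 + -9.96*i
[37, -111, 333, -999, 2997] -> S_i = 37*-3^i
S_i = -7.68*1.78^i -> [-7.68, -13.67, -24.33, -43.31, -77.1]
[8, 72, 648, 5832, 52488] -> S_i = 8*9^i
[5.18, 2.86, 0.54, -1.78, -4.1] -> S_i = 5.18 + -2.32*i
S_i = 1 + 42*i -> [1, 43, 85, 127, 169]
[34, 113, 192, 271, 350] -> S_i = 34 + 79*i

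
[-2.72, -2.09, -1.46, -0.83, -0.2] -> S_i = -2.72 + 0.63*i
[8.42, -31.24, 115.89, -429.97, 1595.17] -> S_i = 8.42*(-3.71)^i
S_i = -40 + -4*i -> [-40, -44, -48, -52, -56]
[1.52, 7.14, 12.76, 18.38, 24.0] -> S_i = 1.52 + 5.62*i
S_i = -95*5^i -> [-95, -475, -2375, -11875, -59375]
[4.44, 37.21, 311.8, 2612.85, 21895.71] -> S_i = 4.44*8.38^i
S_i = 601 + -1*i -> [601, 600, 599, 598, 597]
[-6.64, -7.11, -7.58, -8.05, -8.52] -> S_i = -6.64 + -0.47*i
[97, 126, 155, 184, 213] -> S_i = 97 + 29*i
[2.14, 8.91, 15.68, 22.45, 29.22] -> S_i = 2.14 + 6.77*i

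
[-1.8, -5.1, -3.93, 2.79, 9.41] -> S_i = Random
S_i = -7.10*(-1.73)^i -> [-7.1, 12.28, -21.25, 36.76, -63.6]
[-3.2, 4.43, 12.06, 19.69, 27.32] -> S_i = -3.20 + 7.63*i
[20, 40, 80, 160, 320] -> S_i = 20*2^i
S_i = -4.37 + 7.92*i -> [-4.37, 3.55, 11.47, 19.39, 27.31]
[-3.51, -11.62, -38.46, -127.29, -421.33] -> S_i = -3.51*3.31^i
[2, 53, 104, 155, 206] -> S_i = 2 + 51*i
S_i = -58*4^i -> [-58, -232, -928, -3712, -14848]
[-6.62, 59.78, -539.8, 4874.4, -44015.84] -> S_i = -6.62*(-9.03)^i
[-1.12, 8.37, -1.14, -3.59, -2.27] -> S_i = Random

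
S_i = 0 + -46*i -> [0, -46, -92, -138, -184]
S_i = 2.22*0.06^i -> [2.22, 0.13, 0.01, 0.0, 0.0]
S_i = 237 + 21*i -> [237, 258, 279, 300, 321]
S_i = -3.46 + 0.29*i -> [-3.46, -3.17, -2.88, -2.59, -2.3]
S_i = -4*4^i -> [-4, -16, -64, -256, -1024]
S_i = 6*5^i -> [6, 30, 150, 750, 3750]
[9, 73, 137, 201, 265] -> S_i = 9 + 64*i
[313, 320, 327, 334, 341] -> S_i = 313 + 7*i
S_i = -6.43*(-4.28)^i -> [-6.43, 27.52, -117.79, 504.13, -2157.68]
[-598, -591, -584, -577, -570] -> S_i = -598 + 7*i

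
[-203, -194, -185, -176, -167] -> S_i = -203 + 9*i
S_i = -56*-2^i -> [-56, 112, -224, 448, -896]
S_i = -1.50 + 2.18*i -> [-1.5, 0.68, 2.86, 5.04, 7.22]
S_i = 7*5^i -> [7, 35, 175, 875, 4375]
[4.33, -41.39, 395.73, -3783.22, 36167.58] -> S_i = 4.33*(-9.56)^i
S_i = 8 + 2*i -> [8, 10, 12, 14, 16]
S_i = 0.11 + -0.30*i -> [0.11, -0.19, -0.49, -0.79, -1.09]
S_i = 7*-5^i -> [7, -35, 175, -875, 4375]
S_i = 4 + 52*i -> [4, 56, 108, 160, 212]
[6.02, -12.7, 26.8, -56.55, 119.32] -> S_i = 6.02*(-2.11)^i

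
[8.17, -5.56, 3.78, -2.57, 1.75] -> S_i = 8.17*(-0.68)^i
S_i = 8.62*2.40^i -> [8.62, 20.69, 49.65, 119.16, 285.99]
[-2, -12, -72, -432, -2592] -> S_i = -2*6^i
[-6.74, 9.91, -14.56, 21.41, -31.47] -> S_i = -6.74*(-1.47)^i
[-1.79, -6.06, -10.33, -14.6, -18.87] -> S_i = -1.79 + -4.27*i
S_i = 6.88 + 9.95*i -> [6.88, 16.83, 26.78, 36.73, 46.68]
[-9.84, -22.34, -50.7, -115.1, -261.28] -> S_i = -9.84*2.27^i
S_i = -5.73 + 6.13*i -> [-5.73, 0.4, 6.53, 12.66, 18.79]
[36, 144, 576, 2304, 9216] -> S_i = 36*4^i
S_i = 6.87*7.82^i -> [6.87, 53.72, 420.12, 3285.31, 25691.16]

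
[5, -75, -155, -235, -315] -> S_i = 5 + -80*i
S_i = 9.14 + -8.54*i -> [9.14, 0.6, -7.94, -16.48, -25.02]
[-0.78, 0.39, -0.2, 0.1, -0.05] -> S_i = -0.78*(-0.50)^i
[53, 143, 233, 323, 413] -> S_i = 53 + 90*i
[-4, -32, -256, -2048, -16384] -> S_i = -4*8^i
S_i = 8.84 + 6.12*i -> [8.84, 14.96, 21.08, 27.2, 33.32]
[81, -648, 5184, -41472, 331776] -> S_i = 81*-8^i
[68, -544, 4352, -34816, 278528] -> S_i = 68*-8^i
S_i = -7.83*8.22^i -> [-7.83, -64.36, -529.06, -4348.88, -35747.78]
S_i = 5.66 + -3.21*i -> [5.66, 2.45, -0.76, -3.97, -7.18]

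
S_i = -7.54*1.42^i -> [-7.54, -10.71, -15.2, -21.59, -30.66]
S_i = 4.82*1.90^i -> [4.82, 9.16, 17.4, 33.06, 62.81]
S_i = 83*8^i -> [83, 664, 5312, 42496, 339968]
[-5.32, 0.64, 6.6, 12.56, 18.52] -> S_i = -5.32 + 5.96*i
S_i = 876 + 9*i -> [876, 885, 894, 903, 912]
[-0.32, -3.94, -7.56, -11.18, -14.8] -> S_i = -0.32 + -3.62*i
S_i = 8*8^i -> [8, 64, 512, 4096, 32768]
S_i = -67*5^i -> [-67, -335, -1675, -8375, -41875]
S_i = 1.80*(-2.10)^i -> [1.8, -3.78, 7.94, -16.67, 35.01]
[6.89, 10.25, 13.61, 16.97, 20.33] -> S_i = 6.89 + 3.36*i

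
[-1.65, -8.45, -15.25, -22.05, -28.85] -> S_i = -1.65 + -6.80*i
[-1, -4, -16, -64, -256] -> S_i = -1*4^i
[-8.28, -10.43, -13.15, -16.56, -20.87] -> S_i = -8.28*1.26^i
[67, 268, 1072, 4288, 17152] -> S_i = 67*4^i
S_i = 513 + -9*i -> [513, 504, 495, 486, 477]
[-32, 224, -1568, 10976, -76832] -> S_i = -32*-7^i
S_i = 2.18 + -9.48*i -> [2.18, -7.3, -16.78, -26.26, -35.74]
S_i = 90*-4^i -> [90, -360, 1440, -5760, 23040]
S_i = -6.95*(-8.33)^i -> [-6.95, 57.89, -482.25, 4017.17, -33463.0]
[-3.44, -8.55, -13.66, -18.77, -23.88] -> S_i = -3.44 + -5.11*i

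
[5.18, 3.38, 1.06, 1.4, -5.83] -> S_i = Random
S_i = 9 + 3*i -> [9, 12, 15, 18, 21]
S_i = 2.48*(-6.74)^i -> [2.48, -16.72, 112.66, -759.33, 5117.89]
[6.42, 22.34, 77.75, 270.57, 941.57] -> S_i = 6.42*3.48^i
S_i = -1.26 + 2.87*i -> [-1.26, 1.61, 4.48, 7.35, 10.22]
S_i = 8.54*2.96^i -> [8.54, 25.28, 74.82, 221.48, 655.58]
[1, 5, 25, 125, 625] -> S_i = 1*5^i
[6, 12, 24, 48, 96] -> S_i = 6*2^i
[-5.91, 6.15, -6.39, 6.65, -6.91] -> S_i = -5.91*(-1.04)^i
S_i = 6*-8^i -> [6, -48, 384, -3072, 24576]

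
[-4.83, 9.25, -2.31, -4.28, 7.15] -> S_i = Random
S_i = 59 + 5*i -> [59, 64, 69, 74, 79]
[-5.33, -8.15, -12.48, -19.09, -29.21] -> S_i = -5.33*1.53^i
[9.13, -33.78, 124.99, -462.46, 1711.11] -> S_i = 9.13*(-3.70)^i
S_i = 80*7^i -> [80, 560, 3920, 27440, 192080]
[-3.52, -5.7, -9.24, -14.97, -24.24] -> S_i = -3.52*1.62^i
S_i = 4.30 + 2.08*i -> [4.3, 6.38, 8.46, 10.54, 12.62]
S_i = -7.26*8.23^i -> [-7.26, -59.75, -491.74, -4047.03, -33307.03]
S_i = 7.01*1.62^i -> [7.01, 11.36, 18.4, 29.8, 48.28]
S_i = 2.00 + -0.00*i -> [2.0, 2.0, 2.0, 2.0, 2.0]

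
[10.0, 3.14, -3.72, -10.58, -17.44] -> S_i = 10.00 + -6.86*i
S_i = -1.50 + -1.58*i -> [-1.5, -3.08, -4.66, -6.24, -7.82]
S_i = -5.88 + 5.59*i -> [-5.88, -0.29, 5.3, 10.89, 16.48]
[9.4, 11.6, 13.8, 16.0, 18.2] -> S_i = 9.40 + 2.20*i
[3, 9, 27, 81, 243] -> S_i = 3*3^i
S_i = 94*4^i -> [94, 376, 1504, 6016, 24064]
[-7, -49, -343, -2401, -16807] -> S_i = -7*7^i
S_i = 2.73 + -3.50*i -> [2.73, -0.77, -4.27, -7.77, -11.27]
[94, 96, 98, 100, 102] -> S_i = 94 + 2*i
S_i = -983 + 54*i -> [-983, -929, -875, -821, -767]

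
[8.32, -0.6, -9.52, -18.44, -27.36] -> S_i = 8.32 + -8.92*i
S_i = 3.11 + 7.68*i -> [3.11, 10.79, 18.47, 26.15, 33.83]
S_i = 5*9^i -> [5, 45, 405, 3645, 32805]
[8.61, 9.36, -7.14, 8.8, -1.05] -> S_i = Random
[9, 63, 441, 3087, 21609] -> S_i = 9*7^i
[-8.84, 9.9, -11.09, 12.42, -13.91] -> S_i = -8.84*(-1.12)^i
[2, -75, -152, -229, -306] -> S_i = 2 + -77*i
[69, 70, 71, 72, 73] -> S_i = 69 + 1*i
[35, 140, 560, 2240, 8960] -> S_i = 35*4^i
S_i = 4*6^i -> [4, 24, 144, 864, 5184]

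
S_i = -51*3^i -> [-51, -153, -459, -1377, -4131]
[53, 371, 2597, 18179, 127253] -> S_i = 53*7^i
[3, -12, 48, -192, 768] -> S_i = 3*-4^i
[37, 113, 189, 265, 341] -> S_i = 37 + 76*i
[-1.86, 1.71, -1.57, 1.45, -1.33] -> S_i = -1.86*(-0.92)^i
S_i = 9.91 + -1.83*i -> [9.91, 8.08, 6.25, 4.42, 2.59]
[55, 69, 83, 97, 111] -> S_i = 55 + 14*i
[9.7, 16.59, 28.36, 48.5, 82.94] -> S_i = 9.70*1.71^i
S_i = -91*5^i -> [-91, -455, -2275, -11375, -56875]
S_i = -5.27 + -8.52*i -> [-5.27, -13.79, -22.31, -30.83, -39.35]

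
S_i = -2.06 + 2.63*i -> [-2.06, 0.57, 3.2, 5.83, 8.46]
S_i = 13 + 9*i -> [13, 22, 31, 40, 49]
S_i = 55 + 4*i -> [55, 59, 63, 67, 71]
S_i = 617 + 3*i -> [617, 620, 623, 626, 629]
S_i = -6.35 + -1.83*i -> [-6.35, -8.18, -10.01, -11.84, -13.67]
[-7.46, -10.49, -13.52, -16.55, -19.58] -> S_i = -7.46 + -3.03*i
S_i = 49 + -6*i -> [49, 43, 37, 31, 25]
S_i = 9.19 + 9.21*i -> [9.19, 18.4, 27.61, 36.82, 46.03]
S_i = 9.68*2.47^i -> [9.68, 23.91, 59.06, 145.87, 360.3]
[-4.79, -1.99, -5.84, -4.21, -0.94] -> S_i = Random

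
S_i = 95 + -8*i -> [95, 87, 79, 71, 63]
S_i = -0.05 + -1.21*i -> [-0.05, -1.26, -2.47, -3.68, -4.89]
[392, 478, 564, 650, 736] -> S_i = 392 + 86*i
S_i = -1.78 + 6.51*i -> [-1.78, 4.73, 11.24, 17.75, 24.26]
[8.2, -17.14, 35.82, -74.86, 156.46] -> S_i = 8.20*(-2.09)^i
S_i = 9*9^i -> [9, 81, 729, 6561, 59049]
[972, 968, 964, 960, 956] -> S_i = 972 + -4*i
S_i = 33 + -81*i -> [33, -48, -129, -210, -291]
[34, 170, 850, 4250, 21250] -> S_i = 34*5^i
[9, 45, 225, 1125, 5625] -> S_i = 9*5^i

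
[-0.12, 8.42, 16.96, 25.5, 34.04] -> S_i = -0.12 + 8.54*i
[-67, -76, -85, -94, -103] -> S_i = -67 + -9*i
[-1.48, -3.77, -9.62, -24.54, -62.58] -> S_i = -1.48*2.55^i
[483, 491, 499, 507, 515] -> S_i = 483 + 8*i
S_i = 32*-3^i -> [32, -96, 288, -864, 2592]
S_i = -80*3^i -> [-80, -240, -720, -2160, -6480]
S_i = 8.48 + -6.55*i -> [8.48, 1.93, -4.62, -11.17, -17.72]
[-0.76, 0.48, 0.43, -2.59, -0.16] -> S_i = Random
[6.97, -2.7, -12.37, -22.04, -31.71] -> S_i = 6.97 + -9.67*i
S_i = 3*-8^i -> [3, -24, 192, -1536, 12288]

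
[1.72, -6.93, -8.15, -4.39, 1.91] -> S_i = Random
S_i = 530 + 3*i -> [530, 533, 536, 539, 542]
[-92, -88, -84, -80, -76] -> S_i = -92 + 4*i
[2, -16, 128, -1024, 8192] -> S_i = 2*-8^i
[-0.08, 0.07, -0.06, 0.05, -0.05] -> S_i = -0.08*(-0.87)^i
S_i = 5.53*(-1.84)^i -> [5.53, -10.18, 18.72, -34.45, 63.39]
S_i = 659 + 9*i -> [659, 668, 677, 686, 695]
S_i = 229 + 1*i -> [229, 230, 231, 232, 233]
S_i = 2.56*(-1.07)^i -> [2.56, -2.74, 2.93, -3.14, 3.36]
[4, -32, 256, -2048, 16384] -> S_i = 4*-8^i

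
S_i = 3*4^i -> [3, 12, 48, 192, 768]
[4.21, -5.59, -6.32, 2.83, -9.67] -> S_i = Random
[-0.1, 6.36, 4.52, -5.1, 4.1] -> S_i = Random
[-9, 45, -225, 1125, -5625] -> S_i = -9*-5^i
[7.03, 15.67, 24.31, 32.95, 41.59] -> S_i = 7.03 + 8.64*i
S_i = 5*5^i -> [5, 25, 125, 625, 3125]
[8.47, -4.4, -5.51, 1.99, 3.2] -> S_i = Random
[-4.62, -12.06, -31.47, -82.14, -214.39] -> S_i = -4.62*2.61^i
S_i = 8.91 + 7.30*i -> [8.91, 16.21, 23.51, 30.81, 38.11]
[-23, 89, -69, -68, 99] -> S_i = Random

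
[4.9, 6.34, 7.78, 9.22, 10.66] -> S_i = 4.90 + 1.44*i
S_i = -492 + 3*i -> [-492, -489, -486, -483, -480]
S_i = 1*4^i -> [1, 4, 16, 64, 256]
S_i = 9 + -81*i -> [9, -72, -153, -234, -315]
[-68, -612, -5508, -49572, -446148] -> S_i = -68*9^i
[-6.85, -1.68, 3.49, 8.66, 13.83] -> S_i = -6.85 + 5.17*i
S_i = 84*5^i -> [84, 420, 2100, 10500, 52500]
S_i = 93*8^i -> [93, 744, 5952, 47616, 380928]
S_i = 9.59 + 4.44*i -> [9.59, 14.03, 18.47, 22.91, 27.35]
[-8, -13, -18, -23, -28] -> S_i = -8 + -5*i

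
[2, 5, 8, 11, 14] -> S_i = 2 + 3*i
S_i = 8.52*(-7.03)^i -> [8.52, -59.9, 421.07, -2960.09, 20809.46]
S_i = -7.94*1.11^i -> [-7.94, -8.81, -9.78, -10.86, -12.05]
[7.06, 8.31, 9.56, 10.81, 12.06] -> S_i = 7.06 + 1.25*i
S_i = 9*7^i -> [9, 63, 441, 3087, 21609]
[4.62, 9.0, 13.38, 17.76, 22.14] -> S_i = 4.62 + 4.38*i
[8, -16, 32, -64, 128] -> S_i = 8*-2^i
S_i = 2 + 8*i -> [2, 10, 18, 26, 34]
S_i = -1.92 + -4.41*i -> [-1.92, -6.33, -10.74, -15.15, -19.56]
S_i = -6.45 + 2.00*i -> [-6.45, -4.45, -2.45, -0.45, 1.55]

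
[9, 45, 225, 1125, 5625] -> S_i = 9*5^i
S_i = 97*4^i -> [97, 388, 1552, 6208, 24832]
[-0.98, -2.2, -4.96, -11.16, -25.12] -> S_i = -0.98*2.25^i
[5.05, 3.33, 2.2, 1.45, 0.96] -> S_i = 5.05*0.66^i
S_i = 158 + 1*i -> [158, 159, 160, 161, 162]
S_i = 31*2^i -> [31, 62, 124, 248, 496]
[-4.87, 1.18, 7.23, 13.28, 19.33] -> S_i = -4.87 + 6.05*i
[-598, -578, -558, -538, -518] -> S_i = -598 + 20*i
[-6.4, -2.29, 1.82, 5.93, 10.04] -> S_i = -6.40 + 4.11*i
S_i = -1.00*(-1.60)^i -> [-1.0, 1.6, -2.56, 4.1, -6.55]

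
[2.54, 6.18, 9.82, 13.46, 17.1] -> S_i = 2.54 + 3.64*i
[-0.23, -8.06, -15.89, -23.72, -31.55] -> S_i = -0.23 + -7.83*i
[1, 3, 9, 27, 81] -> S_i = 1*3^i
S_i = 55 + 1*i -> [55, 56, 57, 58, 59]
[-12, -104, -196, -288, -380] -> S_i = -12 + -92*i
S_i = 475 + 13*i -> [475, 488, 501, 514, 527]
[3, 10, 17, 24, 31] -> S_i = 3 + 7*i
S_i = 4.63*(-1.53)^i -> [4.63, -7.08, 10.84, -16.58, 25.37]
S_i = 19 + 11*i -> [19, 30, 41, 52, 63]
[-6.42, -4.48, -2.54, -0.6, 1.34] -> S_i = -6.42 + 1.94*i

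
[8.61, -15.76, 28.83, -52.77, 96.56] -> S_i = 8.61*(-1.83)^i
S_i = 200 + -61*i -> [200, 139, 78, 17, -44]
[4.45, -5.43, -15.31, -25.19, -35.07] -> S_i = 4.45 + -9.88*i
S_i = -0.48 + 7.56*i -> [-0.48, 7.08, 14.64, 22.2, 29.76]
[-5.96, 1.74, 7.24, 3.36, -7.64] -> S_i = Random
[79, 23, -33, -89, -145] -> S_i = 79 + -56*i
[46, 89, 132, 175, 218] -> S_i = 46 + 43*i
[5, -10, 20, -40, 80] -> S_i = 5*-2^i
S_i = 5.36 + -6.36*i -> [5.36, -1.0, -7.36, -13.72, -20.08]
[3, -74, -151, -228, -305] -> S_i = 3 + -77*i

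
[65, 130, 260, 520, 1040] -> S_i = 65*2^i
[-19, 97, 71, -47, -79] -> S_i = Random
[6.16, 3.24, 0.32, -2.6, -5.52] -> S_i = 6.16 + -2.92*i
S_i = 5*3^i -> [5, 15, 45, 135, 405]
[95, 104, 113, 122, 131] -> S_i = 95 + 9*i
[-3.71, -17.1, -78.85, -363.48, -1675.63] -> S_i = -3.71*4.61^i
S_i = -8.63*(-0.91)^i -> [-8.63, 7.85, -7.15, 6.5, -5.92]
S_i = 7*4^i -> [7, 28, 112, 448, 1792]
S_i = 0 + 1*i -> [0, 1, 2, 3, 4]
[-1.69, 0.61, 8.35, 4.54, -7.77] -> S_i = Random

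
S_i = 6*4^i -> [6, 24, 96, 384, 1536]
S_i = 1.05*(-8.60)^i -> [1.05, -9.03, 77.66, -667.86, 5743.59]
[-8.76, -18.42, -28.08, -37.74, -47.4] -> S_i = -8.76 + -9.66*i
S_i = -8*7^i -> [-8, -56, -392, -2744, -19208]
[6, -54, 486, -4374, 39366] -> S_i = 6*-9^i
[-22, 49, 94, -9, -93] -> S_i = Random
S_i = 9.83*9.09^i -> [9.83, 89.35, 812.23, 7383.21, 67113.37]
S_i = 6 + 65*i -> [6, 71, 136, 201, 266]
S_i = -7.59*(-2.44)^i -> [-7.59, 18.52, -45.19, 110.26, -269.03]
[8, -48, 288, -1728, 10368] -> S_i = 8*-6^i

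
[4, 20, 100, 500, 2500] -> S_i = 4*5^i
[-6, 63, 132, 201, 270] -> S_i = -6 + 69*i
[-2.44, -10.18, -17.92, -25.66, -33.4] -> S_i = -2.44 + -7.74*i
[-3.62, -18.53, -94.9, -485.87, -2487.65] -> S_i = -3.62*5.12^i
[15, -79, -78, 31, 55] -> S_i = Random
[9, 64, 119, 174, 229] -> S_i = 9 + 55*i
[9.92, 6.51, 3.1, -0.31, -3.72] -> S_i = 9.92 + -3.41*i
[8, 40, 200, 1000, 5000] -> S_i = 8*5^i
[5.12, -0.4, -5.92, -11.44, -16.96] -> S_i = 5.12 + -5.52*i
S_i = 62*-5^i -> [62, -310, 1550, -7750, 38750]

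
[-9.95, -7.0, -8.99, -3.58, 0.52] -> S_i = Random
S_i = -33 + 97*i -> [-33, 64, 161, 258, 355]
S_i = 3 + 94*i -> [3, 97, 191, 285, 379]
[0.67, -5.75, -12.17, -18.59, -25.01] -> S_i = 0.67 + -6.42*i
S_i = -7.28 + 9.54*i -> [-7.28, 2.26, 11.8, 21.34, 30.88]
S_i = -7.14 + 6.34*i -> [-7.14, -0.8, 5.54, 11.88, 18.22]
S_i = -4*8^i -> [-4, -32, -256, -2048, -16384]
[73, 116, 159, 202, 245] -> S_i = 73 + 43*i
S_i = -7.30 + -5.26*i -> [-7.3, -12.56, -17.82, -23.08, -28.34]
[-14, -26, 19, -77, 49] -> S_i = Random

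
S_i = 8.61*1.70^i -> [8.61, 14.64, 24.88, 42.3, 71.91]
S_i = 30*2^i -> [30, 60, 120, 240, 480]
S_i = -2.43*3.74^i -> [-2.43, -9.09, -33.99, -127.12, -475.44]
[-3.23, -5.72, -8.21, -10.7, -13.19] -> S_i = -3.23 + -2.49*i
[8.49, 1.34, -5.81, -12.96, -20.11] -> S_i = 8.49 + -7.15*i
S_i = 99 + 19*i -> [99, 118, 137, 156, 175]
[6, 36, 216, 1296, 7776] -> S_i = 6*6^i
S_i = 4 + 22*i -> [4, 26, 48, 70, 92]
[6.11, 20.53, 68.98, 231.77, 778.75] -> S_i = 6.11*3.36^i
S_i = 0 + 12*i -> [0, 12, 24, 36, 48]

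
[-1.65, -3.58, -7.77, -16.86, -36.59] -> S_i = -1.65*2.17^i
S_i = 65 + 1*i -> [65, 66, 67, 68, 69]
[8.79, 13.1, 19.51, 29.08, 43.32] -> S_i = 8.79*1.49^i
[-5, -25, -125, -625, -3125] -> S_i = -5*5^i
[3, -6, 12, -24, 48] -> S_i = 3*-2^i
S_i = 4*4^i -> [4, 16, 64, 256, 1024]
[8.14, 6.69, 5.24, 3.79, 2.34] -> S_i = 8.14 + -1.45*i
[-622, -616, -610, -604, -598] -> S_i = -622 + 6*i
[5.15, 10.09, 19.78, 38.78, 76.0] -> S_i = 5.15*1.96^i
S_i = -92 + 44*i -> [-92, -48, -4, 40, 84]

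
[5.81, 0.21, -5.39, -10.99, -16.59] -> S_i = 5.81 + -5.60*i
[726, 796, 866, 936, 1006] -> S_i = 726 + 70*i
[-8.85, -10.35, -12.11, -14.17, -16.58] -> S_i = -8.85*1.17^i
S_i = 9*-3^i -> [9, -27, 81, -243, 729]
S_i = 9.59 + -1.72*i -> [9.59, 7.87, 6.15, 4.43, 2.71]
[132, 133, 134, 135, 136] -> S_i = 132 + 1*i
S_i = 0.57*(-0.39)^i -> [0.57, -0.22, 0.09, -0.03, 0.01]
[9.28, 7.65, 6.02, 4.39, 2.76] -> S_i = 9.28 + -1.63*i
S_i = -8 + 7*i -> [-8, -1, 6, 13, 20]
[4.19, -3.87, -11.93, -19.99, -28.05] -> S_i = 4.19 + -8.06*i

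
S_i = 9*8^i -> [9, 72, 576, 4608, 36864]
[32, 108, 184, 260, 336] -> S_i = 32 + 76*i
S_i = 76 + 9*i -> [76, 85, 94, 103, 112]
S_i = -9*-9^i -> [-9, 81, -729, 6561, -59049]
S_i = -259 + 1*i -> [-259, -258, -257, -256, -255]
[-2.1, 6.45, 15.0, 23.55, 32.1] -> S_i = -2.10 + 8.55*i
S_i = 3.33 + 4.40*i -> [3.33, 7.73, 12.13, 16.53, 20.93]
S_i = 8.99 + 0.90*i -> [8.99, 9.89, 10.79, 11.69, 12.59]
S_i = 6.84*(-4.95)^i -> [6.84, -33.86, 167.6, -829.61, 4106.55]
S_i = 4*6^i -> [4, 24, 144, 864, 5184]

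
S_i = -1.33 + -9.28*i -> [-1.33, -10.61, -19.89, -29.17, -38.45]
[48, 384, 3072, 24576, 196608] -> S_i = 48*8^i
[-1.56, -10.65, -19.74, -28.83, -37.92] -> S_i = -1.56 + -9.09*i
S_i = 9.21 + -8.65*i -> [9.21, 0.56, -8.09, -16.74, -25.39]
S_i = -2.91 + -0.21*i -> [-2.91, -3.12, -3.33, -3.54, -3.75]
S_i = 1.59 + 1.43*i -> [1.59, 3.02, 4.45, 5.88, 7.31]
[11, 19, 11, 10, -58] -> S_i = Random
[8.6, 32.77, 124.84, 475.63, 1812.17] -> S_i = 8.60*3.81^i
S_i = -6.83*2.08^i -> [-6.83, -14.21, -29.55, -61.46, -127.84]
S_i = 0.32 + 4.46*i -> [0.32, 4.78, 9.24, 13.7, 18.16]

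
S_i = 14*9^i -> [14, 126, 1134, 10206, 91854]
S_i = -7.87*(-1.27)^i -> [-7.87, 9.99, -12.69, 16.12, -20.47]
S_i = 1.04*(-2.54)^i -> [1.04, -2.64, 6.71, -17.04, 43.29]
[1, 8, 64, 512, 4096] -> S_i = 1*8^i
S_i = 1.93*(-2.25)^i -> [1.93, -4.34, 9.77, -21.98, 49.46]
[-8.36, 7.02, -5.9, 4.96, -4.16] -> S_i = -8.36*(-0.84)^i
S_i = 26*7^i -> [26, 182, 1274, 8918, 62426]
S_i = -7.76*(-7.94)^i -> [-7.76, 61.61, -489.22, 3884.39, -30842.09]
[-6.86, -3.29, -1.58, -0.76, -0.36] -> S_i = -6.86*0.48^i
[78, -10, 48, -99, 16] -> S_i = Random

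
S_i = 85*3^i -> [85, 255, 765, 2295, 6885]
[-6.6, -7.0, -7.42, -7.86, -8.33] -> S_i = -6.60*1.06^i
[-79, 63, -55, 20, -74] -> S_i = Random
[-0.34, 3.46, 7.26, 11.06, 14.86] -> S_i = -0.34 + 3.80*i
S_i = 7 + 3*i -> [7, 10, 13, 16, 19]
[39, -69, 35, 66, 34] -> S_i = Random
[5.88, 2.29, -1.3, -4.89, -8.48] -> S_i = 5.88 + -3.59*i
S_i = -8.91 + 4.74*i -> [-8.91, -4.17, 0.57, 5.31, 10.05]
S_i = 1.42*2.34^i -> [1.42, 3.32, 7.78, 18.19, 42.57]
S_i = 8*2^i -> [8, 16, 32, 64, 128]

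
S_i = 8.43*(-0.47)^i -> [8.43, -3.96, 1.86, -0.88, 0.41]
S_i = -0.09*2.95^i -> [-0.09, -0.27, -0.78, -2.31, -6.82]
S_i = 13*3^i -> [13, 39, 117, 351, 1053]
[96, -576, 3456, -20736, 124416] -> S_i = 96*-6^i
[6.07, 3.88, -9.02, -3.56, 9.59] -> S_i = Random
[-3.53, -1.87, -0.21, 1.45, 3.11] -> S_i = -3.53 + 1.66*i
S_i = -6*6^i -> [-6, -36, -216, -1296, -7776]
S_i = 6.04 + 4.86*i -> [6.04, 10.9, 15.76, 20.62, 25.48]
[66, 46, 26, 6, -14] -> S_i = 66 + -20*i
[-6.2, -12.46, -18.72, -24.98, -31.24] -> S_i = -6.20 + -6.26*i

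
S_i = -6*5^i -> [-6, -30, -150, -750, -3750]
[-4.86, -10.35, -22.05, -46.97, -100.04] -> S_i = -4.86*2.13^i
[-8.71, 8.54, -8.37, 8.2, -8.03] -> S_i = -8.71*(-0.98)^i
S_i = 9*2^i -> [9, 18, 36, 72, 144]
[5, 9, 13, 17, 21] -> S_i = 5 + 4*i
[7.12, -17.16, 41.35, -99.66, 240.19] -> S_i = 7.12*(-2.41)^i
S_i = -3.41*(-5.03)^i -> [-3.41, 17.15, -86.28, 433.97, -2182.86]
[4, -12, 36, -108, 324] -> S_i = 4*-3^i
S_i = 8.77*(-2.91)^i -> [8.77, -25.52, 74.27, -216.11, 628.89]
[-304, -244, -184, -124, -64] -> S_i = -304 + 60*i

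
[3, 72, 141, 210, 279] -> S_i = 3 + 69*i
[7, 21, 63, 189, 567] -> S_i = 7*3^i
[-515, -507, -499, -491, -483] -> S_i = -515 + 8*i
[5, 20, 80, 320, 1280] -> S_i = 5*4^i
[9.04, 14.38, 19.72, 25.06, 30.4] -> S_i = 9.04 + 5.34*i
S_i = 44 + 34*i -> [44, 78, 112, 146, 180]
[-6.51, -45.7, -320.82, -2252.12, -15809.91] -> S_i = -6.51*7.02^i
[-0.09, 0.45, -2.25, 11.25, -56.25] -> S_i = -0.09*(-5.00)^i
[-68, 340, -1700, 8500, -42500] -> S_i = -68*-5^i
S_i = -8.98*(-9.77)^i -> [-8.98, 87.73, -857.17, 8374.52, -81819.08]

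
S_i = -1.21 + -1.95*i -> [-1.21, -3.16, -5.11, -7.06, -9.01]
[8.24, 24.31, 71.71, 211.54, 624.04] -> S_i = 8.24*2.95^i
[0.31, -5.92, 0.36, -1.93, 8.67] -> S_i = Random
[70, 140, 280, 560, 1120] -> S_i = 70*2^i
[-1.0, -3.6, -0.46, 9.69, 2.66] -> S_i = Random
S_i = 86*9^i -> [86, 774, 6966, 62694, 564246]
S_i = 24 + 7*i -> [24, 31, 38, 45, 52]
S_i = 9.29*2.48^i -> [9.29, 23.04, 57.14, 141.7, 351.42]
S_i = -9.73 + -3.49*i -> [-9.73, -13.22, -16.71, -20.2, -23.69]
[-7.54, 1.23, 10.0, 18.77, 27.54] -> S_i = -7.54 + 8.77*i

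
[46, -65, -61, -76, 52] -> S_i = Random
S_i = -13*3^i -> [-13, -39, -117, -351, -1053]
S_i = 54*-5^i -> [54, -270, 1350, -6750, 33750]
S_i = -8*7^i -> [-8, -56, -392, -2744, -19208]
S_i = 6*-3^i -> [6, -18, 54, -162, 486]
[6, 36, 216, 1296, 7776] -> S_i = 6*6^i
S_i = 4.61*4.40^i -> [4.61, 20.28, 89.25, 392.7, 1727.87]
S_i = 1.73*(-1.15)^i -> [1.73, -1.99, 2.29, -2.63, 3.03]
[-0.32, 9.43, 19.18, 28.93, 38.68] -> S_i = -0.32 + 9.75*i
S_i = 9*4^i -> [9, 36, 144, 576, 2304]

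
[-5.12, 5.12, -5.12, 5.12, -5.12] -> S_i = -5.12*(-1.00)^i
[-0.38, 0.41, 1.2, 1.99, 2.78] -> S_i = -0.38 + 0.79*i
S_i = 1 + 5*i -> [1, 6, 11, 16, 21]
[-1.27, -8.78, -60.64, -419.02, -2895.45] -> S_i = -1.27*6.91^i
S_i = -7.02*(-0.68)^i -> [-7.02, 4.77, -3.25, 2.21, -1.5]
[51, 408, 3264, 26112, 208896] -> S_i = 51*8^i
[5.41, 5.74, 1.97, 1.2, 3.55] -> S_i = Random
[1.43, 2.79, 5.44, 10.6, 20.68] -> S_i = 1.43*1.95^i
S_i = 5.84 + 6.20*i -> [5.84, 12.04, 18.24, 24.44, 30.64]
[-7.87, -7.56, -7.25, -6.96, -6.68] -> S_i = -7.87*0.96^i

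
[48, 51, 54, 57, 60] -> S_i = 48 + 3*i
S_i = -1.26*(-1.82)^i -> [-1.26, 2.29, -4.17, 7.6, -13.82]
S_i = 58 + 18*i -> [58, 76, 94, 112, 130]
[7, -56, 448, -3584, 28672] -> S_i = 7*-8^i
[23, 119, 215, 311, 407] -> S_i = 23 + 96*i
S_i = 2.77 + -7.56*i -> [2.77, -4.79, -12.35, -19.91, -27.47]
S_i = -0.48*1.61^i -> [-0.48, -0.77, -1.24, -2.0, -3.23]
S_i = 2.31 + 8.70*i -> [2.31, 11.01, 19.71, 28.41, 37.11]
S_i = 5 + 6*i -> [5, 11, 17, 23, 29]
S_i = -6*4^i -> [-6, -24, -96, -384, -1536]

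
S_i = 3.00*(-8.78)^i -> [3.0, -26.34, 231.27, -2030.51, 17827.86]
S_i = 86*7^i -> [86, 602, 4214, 29498, 206486]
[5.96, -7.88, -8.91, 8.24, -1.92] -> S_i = Random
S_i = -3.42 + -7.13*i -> [-3.42, -10.55, -17.68, -24.81, -31.94]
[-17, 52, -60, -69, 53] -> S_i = Random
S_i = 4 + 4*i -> [4, 8, 12, 16, 20]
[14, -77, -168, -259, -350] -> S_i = 14 + -91*i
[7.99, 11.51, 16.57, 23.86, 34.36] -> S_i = 7.99*1.44^i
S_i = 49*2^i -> [49, 98, 196, 392, 784]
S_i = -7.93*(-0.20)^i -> [-7.93, 1.59, -0.32, 0.06, -0.01]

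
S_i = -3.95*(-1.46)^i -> [-3.95, 5.77, -8.42, 12.29, -17.95]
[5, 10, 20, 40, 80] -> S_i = 5*2^i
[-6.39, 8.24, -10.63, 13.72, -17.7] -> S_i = -6.39*(-1.29)^i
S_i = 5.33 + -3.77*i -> [5.33, 1.56, -2.21, -5.98, -9.75]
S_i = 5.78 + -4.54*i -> [5.78, 1.24, -3.3, -7.84, -12.38]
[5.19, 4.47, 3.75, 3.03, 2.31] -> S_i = 5.19 + -0.72*i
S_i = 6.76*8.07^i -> [6.76, 54.55, 440.24, 3552.77, 28670.87]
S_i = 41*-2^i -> [41, -82, 164, -328, 656]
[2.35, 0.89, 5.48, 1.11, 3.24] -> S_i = Random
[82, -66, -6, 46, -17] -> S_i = Random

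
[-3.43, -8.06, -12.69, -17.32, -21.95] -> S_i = -3.43 + -4.63*i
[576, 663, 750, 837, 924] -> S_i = 576 + 87*i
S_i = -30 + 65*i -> [-30, 35, 100, 165, 230]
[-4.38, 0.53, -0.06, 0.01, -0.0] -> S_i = -4.38*(-0.12)^i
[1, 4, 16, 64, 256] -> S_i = 1*4^i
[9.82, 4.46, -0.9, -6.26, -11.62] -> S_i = 9.82 + -5.36*i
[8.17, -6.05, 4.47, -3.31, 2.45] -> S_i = 8.17*(-0.74)^i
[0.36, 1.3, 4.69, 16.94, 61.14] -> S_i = 0.36*3.61^i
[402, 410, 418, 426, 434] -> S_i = 402 + 8*i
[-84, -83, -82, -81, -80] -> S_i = -84 + 1*i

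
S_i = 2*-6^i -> [2, -12, 72, -432, 2592]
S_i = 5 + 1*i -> [5, 6, 7, 8, 9]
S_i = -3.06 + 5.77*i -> [-3.06, 2.71, 8.48, 14.25, 20.02]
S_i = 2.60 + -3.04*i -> [2.6, -0.44, -3.48, -6.52, -9.56]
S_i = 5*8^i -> [5, 40, 320, 2560, 20480]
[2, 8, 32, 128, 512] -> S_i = 2*4^i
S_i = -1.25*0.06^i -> [-1.25, -0.08, -0.0, -0.0, -0.0]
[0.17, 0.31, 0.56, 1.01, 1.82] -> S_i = 0.17*1.81^i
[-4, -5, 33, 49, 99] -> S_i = Random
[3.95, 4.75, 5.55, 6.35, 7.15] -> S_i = 3.95 + 0.80*i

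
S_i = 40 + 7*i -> [40, 47, 54, 61, 68]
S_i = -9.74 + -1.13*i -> [-9.74, -10.87, -12.0, -13.13, -14.26]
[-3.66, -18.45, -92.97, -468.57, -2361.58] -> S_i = -3.66*5.04^i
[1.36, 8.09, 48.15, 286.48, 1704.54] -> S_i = 1.36*5.95^i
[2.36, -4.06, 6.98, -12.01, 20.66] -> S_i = 2.36*(-1.72)^i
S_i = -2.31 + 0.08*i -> [-2.31, -2.23, -2.15, -2.07, -1.99]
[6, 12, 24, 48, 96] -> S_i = 6*2^i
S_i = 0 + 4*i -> [0, 4, 8, 12, 16]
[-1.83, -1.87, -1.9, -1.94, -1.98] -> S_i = -1.83*1.02^i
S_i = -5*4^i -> [-5, -20, -80, -320, -1280]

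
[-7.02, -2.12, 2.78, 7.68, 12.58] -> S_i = -7.02 + 4.90*i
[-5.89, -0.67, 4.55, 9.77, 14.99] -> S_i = -5.89 + 5.22*i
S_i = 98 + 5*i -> [98, 103, 108, 113, 118]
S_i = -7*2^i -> [-7, -14, -28, -56, -112]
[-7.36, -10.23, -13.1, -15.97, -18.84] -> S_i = -7.36 + -2.87*i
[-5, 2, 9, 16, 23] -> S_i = -5 + 7*i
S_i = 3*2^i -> [3, 6, 12, 24, 48]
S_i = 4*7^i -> [4, 28, 196, 1372, 9604]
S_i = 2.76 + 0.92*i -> [2.76, 3.68, 4.6, 5.52, 6.44]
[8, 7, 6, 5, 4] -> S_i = 8 + -1*i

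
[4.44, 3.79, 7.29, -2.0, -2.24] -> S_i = Random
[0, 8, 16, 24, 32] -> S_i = 0 + 8*i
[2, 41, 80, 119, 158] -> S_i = 2 + 39*i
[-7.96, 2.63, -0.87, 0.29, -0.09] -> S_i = -7.96*(-0.33)^i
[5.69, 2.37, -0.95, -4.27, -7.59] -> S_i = 5.69 + -3.32*i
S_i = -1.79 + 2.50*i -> [-1.79, 0.71, 3.21, 5.71, 8.21]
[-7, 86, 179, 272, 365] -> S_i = -7 + 93*i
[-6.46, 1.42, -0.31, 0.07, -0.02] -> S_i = -6.46*(-0.22)^i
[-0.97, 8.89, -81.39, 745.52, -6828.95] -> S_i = -0.97*(-9.16)^i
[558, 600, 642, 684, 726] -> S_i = 558 + 42*i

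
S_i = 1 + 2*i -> [1, 3, 5, 7, 9]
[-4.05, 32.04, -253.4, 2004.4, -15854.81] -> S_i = -4.05*(-7.91)^i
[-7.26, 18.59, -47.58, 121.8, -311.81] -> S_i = -7.26*(-2.56)^i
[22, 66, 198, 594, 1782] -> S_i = 22*3^i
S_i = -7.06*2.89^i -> [-7.06, -20.4, -58.97, -170.41, -492.49]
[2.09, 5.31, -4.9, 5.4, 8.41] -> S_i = Random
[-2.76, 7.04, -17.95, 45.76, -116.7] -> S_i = -2.76*(-2.55)^i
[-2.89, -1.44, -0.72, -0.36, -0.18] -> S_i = -2.89*0.50^i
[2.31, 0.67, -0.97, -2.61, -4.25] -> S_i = 2.31 + -1.64*i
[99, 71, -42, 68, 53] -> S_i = Random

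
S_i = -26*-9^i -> [-26, 234, -2106, 18954, -170586]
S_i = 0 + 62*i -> [0, 62, 124, 186, 248]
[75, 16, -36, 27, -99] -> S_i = Random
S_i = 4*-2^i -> [4, -8, 16, -32, 64]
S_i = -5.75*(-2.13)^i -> [-5.75, 12.25, -26.09, 55.57, -118.35]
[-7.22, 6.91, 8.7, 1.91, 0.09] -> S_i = Random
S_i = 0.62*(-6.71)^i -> [0.62, -4.16, 27.91, -187.31, 1256.85]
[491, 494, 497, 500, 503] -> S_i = 491 + 3*i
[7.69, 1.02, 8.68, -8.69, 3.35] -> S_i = Random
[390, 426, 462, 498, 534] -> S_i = 390 + 36*i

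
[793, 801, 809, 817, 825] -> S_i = 793 + 8*i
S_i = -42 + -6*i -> [-42, -48, -54, -60, -66]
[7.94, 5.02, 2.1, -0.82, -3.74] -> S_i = 7.94 + -2.92*i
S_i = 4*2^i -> [4, 8, 16, 32, 64]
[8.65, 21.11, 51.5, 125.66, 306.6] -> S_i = 8.65*2.44^i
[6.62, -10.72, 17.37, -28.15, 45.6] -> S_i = 6.62*(-1.62)^i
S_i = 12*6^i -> [12, 72, 432, 2592, 15552]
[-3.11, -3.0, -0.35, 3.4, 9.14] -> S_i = Random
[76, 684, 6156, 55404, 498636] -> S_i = 76*9^i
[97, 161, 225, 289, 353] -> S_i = 97 + 64*i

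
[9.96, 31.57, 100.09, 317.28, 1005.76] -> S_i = 9.96*3.17^i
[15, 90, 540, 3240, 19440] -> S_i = 15*6^i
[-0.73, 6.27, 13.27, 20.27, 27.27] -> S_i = -0.73 + 7.00*i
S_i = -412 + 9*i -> [-412, -403, -394, -385, -376]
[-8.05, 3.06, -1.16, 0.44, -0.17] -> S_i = -8.05*(-0.38)^i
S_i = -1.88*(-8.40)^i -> [-1.88, 15.79, -132.65, 1114.28, -9359.98]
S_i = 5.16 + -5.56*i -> [5.16, -0.4, -5.96, -11.52, -17.08]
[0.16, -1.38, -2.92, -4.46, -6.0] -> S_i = 0.16 + -1.54*i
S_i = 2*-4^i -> [2, -8, 32, -128, 512]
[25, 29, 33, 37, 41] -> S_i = 25 + 4*i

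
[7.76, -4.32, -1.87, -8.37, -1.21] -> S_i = Random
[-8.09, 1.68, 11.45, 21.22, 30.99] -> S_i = -8.09 + 9.77*i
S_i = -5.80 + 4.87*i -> [-5.8, -0.93, 3.94, 8.81, 13.68]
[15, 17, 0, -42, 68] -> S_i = Random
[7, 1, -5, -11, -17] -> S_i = 7 + -6*i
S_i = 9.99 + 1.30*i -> [9.99, 11.29, 12.59, 13.89, 15.19]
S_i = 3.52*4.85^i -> [3.52, 17.07, 82.8, 401.58, 1947.64]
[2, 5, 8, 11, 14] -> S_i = 2 + 3*i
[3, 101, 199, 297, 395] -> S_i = 3 + 98*i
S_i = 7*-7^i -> [7, -49, 343, -2401, 16807]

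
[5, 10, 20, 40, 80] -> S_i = 5*2^i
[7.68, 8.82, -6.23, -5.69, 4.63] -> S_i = Random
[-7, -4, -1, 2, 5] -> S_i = -7 + 3*i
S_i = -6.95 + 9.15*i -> [-6.95, 2.2, 11.35, 20.5, 29.65]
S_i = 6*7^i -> [6, 42, 294, 2058, 14406]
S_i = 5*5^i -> [5, 25, 125, 625, 3125]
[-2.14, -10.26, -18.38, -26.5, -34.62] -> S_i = -2.14 + -8.12*i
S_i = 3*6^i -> [3, 18, 108, 648, 3888]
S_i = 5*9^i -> [5, 45, 405, 3645, 32805]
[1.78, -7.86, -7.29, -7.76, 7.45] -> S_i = Random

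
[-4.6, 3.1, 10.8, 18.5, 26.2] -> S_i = -4.60 + 7.70*i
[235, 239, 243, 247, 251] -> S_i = 235 + 4*i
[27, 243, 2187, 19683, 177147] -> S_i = 27*9^i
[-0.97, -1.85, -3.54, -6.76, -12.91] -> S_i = -0.97*1.91^i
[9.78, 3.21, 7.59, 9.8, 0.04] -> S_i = Random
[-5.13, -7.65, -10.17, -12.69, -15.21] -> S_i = -5.13 + -2.52*i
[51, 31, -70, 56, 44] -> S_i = Random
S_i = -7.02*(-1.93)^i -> [-7.02, 13.55, -26.15, 50.47, -97.4]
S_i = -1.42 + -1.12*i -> [-1.42, -2.54, -3.66, -4.78, -5.9]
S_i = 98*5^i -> [98, 490, 2450, 12250, 61250]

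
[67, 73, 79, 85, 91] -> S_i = 67 + 6*i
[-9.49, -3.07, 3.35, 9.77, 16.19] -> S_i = -9.49 + 6.42*i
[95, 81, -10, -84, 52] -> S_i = Random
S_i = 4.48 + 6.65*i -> [4.48, 11.13, 17.78, 24.43, 31.08]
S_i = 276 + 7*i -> [276, 283, 290, 297, 304]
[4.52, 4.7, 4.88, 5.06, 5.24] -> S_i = 4.52 + 0.18*i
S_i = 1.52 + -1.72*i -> [1.52, -0.2, -1.92, -3.64, -5.36]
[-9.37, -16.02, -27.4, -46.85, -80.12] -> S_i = -9.37*1.71^i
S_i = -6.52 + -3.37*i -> [-6.52, -9.89, -13.26, -16.63, -20.0]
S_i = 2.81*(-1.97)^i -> [2.81, -5.54, 10.91, -21.48, 42.32]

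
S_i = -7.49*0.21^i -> [-7.49, -1.57, -0.33, -0.07, -0.01]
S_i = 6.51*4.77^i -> [6.51, 31.05, 148.12, 706.54, 3370.19]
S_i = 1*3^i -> [1, 3, 9, 27, 81]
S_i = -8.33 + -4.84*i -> [-8.33, -13.17, -18.01, -22.85, -27.69]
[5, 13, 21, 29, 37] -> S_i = 5 + 8*i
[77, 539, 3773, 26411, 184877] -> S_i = 77*7^i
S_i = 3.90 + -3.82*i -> [3.9, 0.08, -3.74, -7.56, -11.38]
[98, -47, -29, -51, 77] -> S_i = Random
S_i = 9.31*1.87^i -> [9.31, 17.41, 32.56, 60.88, 113.85]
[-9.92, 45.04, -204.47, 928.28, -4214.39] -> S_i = -9.92*(-4.54)^i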